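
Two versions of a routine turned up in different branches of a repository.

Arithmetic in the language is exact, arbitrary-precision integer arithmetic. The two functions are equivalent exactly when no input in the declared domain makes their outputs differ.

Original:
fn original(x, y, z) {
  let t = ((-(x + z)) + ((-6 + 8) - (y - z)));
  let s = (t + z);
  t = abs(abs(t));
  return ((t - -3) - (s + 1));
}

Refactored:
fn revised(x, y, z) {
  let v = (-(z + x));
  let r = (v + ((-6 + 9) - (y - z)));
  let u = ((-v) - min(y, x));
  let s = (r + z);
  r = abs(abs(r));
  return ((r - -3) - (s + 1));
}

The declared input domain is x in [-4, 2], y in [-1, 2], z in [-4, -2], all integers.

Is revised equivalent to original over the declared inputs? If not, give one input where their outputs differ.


x=1, y=2, z=-4 yields 8 from original but 6 from revised.
verdict: not equivalent; witness: x=1, y=2, z=-4


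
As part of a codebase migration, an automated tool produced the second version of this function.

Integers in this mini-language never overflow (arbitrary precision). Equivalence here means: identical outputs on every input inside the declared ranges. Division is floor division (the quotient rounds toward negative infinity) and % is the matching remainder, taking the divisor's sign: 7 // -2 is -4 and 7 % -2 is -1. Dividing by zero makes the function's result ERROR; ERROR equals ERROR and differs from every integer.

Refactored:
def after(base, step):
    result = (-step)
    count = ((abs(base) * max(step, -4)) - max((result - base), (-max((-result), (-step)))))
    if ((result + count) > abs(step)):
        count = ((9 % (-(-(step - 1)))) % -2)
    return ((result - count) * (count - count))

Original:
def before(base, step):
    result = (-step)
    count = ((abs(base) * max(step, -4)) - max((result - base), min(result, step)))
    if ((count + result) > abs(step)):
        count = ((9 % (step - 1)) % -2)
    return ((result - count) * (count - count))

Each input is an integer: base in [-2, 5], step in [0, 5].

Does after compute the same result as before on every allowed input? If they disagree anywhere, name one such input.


Comparing the listings, the differences include: min/max/abs usage differs.
One worked example (base=-1, step=4) — before: result=-4, then count=7, then ((count + result) > abs(step)) is false, then returns 0; after: result=-4, then count=7, then ((result + count) > abs(step)) is false, then returns 0; agreement on 0.
Checked all 48 inputs in the declared domain: the outputs agree on every one.
verdict: equivalent


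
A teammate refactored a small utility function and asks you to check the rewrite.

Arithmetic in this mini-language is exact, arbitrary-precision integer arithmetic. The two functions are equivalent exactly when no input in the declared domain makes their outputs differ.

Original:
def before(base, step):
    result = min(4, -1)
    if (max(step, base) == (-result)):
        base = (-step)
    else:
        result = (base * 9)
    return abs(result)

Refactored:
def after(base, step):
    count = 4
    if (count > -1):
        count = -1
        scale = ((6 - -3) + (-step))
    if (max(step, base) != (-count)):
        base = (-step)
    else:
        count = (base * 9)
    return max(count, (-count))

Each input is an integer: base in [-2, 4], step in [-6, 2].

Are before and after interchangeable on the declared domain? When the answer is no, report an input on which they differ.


Evaluate both at base=-2, step=-6.
before: result := -1 | (max(step, base) == (-result)): false | result := -18 | result 18
after: count := 4 | (count > -1): true | count := -1 | scale := 15 | (max(step, base) != (-count)): true | base := 6 | result 1
18 and 1 differ, so these are not the same function on this domain.
verdict: not equivalent; witness: base=-2, step=-6


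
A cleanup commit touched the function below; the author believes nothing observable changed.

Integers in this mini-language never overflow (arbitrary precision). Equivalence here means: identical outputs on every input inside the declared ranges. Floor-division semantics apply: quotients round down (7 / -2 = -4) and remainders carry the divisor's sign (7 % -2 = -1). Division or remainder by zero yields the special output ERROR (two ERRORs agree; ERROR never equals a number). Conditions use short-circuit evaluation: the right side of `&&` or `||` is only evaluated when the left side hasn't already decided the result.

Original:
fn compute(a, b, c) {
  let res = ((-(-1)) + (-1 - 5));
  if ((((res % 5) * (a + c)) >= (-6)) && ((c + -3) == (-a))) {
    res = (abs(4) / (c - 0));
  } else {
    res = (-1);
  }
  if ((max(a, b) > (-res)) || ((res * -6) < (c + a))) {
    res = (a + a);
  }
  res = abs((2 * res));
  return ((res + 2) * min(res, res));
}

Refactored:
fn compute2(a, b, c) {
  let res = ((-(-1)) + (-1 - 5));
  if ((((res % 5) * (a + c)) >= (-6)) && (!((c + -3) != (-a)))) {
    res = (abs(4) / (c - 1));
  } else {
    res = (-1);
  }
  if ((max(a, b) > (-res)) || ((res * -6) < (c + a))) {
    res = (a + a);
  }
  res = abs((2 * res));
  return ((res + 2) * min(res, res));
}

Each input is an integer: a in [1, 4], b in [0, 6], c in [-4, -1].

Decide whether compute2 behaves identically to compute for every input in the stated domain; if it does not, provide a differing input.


These are not equivalent — on a=4, b=0, c=-1 the outputs split (80 vs 288).
compute: res = -5; ((((res % 5) * (a + c)) >= (-6)) && ((c + -3) == (-a))) -> true; res = -4; ((max(a, b) > (-res)) || ((res * -6) < (c + a))) -> false; res = 8; return 80
compute2: res = -5; ((((res % 5) * (a + c)) >= (-6)) && (!((c + -3) != (-a)))) -> true; res = -2; ((max(a, b) > (-res)) || ((res * -6) < (c + a))) -> true; res = 8; res = 16; return 288
verdict: not equivalent; witness: a=4, b=0, c=-1


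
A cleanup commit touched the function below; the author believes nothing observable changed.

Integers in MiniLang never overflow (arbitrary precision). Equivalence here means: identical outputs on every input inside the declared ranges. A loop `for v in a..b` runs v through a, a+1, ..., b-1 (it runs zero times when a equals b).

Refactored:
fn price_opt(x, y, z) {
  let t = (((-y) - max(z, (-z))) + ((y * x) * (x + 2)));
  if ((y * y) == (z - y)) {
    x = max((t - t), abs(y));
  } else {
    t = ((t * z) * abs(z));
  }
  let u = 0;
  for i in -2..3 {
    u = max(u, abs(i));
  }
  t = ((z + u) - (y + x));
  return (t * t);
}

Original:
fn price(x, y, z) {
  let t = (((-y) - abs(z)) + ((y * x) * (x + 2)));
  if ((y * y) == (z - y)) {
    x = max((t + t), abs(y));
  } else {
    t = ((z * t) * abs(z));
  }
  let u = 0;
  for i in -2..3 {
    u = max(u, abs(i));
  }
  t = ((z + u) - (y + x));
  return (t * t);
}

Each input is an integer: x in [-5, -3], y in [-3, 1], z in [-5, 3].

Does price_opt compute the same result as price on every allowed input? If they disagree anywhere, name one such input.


On input x=-5, y=1, z=2, price returns 441 while price_opt returns 4.
verdict: not equivalent; witness: x=-5, y=1, z=2


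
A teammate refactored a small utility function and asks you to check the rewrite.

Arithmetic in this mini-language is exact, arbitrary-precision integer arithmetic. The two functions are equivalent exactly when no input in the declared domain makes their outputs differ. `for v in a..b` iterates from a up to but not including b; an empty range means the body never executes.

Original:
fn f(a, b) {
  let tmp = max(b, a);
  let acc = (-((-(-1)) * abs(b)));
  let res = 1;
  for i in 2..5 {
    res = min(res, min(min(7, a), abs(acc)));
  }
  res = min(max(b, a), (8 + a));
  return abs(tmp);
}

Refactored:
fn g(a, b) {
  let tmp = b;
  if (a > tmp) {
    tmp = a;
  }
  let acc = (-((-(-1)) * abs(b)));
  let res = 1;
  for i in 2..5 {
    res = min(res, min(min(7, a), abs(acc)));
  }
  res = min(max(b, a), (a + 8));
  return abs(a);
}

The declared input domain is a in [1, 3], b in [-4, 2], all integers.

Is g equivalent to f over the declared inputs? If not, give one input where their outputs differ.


Take a=1, b=2.
f: tmp becomes 2; next acc becomes -2; next res becomes 1; next at i=2:; next res becomes 1; next at i=3:; next res becomes 1; next at i=4:; next res becomes 1; next res becomes 2; next final value 2
g: tmp becomes 2; next (a > tmp) evaluates to false; next acc becomes -2; next res becomes 1; next at i=2:; next res becomes 1; next at i=3:; next res becomes 1; next at i=4:; next res becomes 1; next res becomes 2; next final value 1
2 vs 1 — the two versions disagree here.
verdict: not equivalent; witness: a=1, b=2


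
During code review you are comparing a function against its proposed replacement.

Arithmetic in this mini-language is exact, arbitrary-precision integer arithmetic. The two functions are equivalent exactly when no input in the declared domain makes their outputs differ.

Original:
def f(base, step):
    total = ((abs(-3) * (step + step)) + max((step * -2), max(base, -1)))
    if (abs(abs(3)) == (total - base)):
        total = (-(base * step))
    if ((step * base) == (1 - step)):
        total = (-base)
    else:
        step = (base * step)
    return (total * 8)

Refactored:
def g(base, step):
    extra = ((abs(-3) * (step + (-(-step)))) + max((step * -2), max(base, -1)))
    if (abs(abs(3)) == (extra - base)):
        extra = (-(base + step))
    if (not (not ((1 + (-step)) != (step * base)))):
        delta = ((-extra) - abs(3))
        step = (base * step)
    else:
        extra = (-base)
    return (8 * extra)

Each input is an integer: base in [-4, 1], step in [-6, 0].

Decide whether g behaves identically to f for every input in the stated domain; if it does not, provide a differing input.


Consider the input base=-3, step=0.
f: total becomes 0; next (abs(abs(3)) == (total - base)) evaluates to true; next total becomes 0; next ((step * base) == (1 - step)) evaluates to false; next step becomes 0; next final value 0
g: extra becomes 0; next (abs(abs(3)) == (extra - base)) evaluates to true; next extra becomes 3; next (not (not ((1 + (-step)) != (step * base)))) evaluates to true; next delta becomes -6; next step becomes 0; next final value 24
0 vs 24 — the two versions disagree here.
verdict: not equivalent; witness: base=-3, step=0


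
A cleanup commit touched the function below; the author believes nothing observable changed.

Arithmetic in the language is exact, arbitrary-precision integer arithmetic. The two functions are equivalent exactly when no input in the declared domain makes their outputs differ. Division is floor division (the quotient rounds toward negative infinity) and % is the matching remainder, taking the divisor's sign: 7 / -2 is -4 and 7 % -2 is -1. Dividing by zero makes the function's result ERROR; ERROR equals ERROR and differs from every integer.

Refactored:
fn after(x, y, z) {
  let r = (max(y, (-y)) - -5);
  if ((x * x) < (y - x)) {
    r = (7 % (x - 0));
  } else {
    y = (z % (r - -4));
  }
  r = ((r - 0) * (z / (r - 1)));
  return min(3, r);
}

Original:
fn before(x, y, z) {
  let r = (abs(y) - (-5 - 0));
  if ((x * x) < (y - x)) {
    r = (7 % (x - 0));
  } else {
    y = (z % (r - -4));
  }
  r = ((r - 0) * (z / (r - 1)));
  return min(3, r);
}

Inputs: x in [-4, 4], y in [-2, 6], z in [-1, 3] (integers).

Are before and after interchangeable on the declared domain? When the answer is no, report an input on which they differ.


Side by side, the visible changes include: arithmetic usage differs, min/max/abs usage differs, constant usage differs.
Spot check at x=-4, y=4, z=2 — before: r becomes 9; next ((x * x) < (y - x)) evaluates to false; next y becomes 2; next r becomes 0; next final value 0. after: r becomes 9; next ((x * x) < (y - x)) evaluates to false; next y becomes 2; next r becomes 0; next final value 0. Both give 0.
Sweeping the whole domain (405 inputs) finds no disagreement.
verdict: equivalent


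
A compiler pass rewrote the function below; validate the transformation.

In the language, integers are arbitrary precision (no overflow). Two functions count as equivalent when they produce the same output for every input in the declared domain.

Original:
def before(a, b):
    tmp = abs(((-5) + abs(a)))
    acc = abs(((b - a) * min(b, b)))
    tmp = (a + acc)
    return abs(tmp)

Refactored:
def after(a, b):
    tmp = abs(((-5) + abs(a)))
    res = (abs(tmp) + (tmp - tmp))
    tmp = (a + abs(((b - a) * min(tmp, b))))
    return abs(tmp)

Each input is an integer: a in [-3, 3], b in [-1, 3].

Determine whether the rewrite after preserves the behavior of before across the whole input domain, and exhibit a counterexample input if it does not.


Consider the input a=-3, b=3.
before: tmp = 2; acc = 18; tmp = 15; return 15
after: tmp = 2; res = 2; tmp = 9; return 9
15 != 9, so the rewrite changes behavior.
verdict: not equivalent; witness: a=-3, b=3


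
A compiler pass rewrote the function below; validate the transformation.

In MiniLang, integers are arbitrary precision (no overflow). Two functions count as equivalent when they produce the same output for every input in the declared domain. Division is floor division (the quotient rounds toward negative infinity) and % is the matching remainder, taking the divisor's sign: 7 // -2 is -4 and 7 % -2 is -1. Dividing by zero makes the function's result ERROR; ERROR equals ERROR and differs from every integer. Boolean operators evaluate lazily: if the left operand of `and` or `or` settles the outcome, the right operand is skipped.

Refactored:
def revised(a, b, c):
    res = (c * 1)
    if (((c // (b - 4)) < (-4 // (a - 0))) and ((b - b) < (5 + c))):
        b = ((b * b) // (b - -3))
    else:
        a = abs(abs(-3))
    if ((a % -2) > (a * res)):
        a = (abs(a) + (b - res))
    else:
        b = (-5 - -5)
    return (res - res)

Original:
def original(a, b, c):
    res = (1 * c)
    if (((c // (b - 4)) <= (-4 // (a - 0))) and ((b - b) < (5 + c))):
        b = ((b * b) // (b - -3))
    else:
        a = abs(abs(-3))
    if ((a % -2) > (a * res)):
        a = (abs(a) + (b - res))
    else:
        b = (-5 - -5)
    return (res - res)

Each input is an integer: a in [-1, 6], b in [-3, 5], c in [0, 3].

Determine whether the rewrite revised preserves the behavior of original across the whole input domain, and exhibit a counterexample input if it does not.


There is a counterexample at a=4, b=-3, c=1: ERROR on one side, 0 on the other.
original: res = 1; (((c // (b - 4)) <= (-4 // (a - 0))) and ((b - b) < (5 + c))) -> true; division by zero -> ERROR
revised: res = 1; (((c // (b - 4)) < (-4 // (a - 0))) and ((b - b) < (5 + c))) -> false; a = 3; ((a % -2) > (a * res)) -> false; b = 0; return 0
verdict: not equivalent; witness: a=4, b=-3, c=1


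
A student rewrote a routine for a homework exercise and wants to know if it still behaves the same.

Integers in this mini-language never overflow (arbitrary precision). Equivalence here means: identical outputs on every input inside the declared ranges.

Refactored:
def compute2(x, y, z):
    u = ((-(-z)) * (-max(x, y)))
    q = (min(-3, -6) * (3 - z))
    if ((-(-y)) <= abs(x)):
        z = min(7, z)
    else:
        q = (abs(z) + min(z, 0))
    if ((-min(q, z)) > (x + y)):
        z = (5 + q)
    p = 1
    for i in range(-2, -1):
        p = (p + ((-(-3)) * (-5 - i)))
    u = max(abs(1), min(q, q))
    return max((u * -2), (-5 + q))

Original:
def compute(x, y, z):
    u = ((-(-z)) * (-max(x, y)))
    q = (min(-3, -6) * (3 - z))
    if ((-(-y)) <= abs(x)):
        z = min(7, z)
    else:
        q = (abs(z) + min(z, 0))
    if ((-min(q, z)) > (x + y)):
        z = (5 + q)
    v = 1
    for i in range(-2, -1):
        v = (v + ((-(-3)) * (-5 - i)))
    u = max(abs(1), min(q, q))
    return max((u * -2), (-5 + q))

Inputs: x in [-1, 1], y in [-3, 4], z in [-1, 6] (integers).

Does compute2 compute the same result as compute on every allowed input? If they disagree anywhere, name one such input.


Behavior is preserved: although local variable names differ, the outputs never diverge.
One worked example (x=-1, y=4, z=2) — compute: u := -8 | q := -6 | ((-(-y)) <= abs(x)): false | q := 2 | ((-min(q, z)) > (x + y)): false | v := 1 | iter i=-2: | v := -8 | u := 2 | result -3; compute2: u := -8 | q := -6 | ((-(-y)) <= abs(x)): false | q := 2 | ((-min(q, z)) > (x + y)): false | p := 1 | iter i=-2: | p := -8 | u := 2 | result -3; agreement on -3.
Checked all 192 inputs in the declared domain: the outputs agree on every one.
verdict: equivalent


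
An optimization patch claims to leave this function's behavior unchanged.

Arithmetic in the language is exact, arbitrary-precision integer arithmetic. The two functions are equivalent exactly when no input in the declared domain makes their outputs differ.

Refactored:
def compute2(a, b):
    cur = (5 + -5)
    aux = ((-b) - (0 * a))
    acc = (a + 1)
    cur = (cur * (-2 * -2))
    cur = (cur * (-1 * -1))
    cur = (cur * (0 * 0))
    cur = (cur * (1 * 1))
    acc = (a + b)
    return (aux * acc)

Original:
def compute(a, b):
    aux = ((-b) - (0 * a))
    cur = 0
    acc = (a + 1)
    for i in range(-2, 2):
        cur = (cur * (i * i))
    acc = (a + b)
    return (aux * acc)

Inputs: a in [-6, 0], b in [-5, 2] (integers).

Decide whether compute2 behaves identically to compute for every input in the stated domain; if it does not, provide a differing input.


Differences: statement counts differ; also constant usage differs; also arithmetic usage differs; also local variable names differ; also loop structure differs — yet all 56 inputs agree.
verdict: equivalent


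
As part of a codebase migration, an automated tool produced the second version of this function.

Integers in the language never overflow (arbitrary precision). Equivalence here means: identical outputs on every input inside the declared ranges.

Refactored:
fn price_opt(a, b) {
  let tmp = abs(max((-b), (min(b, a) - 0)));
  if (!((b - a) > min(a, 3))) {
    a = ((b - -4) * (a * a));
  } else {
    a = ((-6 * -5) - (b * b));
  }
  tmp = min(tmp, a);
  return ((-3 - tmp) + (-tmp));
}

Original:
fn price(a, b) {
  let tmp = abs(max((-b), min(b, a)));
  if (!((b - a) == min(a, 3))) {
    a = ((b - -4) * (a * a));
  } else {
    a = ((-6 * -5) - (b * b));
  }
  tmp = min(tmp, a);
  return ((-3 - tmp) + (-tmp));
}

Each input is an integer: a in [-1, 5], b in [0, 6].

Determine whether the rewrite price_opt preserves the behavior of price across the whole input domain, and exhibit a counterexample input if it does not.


Take a=-1, b=6.
price: tmp := 1 | (!((b - a) == min(a, 3))): true | a := 10 | tmp := 1 | result -5
price_opt: tmp := 1 | (!((b - a) > min(a, 3))): false | a := -6 | tmp := -6 | result 9
-5 vs 9 — the two versions disagree here.
verdict: not equivalent; witness: a=-1, b=6


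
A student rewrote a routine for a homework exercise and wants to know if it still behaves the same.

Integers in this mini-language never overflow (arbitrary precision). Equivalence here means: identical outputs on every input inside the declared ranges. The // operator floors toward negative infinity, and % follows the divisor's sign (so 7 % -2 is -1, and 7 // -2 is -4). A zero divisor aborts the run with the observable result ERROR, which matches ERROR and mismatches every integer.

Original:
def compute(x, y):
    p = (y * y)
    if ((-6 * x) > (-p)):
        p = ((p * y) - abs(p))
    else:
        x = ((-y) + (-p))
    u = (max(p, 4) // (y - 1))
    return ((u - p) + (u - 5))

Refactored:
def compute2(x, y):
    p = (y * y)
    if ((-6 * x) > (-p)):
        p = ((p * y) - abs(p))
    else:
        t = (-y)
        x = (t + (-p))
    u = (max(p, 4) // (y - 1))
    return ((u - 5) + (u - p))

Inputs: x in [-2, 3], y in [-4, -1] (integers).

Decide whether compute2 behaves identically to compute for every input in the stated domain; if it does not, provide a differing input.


The two are interchangeable: statement counts differ, local variable names differ, and every declared input agrees.
Spot check at x=-1, y=-2 — compute: p := 4 | ((-6 * x) > (-p)): true | p := -12 | u := -2 | result 3. compute2: p := 4 | ((-6 * x) > (-p)): true | p := -12 | u := -2 | result 3. Both give 3.
Across all 24 domain points the two functions coincide.
verdict: equivalent


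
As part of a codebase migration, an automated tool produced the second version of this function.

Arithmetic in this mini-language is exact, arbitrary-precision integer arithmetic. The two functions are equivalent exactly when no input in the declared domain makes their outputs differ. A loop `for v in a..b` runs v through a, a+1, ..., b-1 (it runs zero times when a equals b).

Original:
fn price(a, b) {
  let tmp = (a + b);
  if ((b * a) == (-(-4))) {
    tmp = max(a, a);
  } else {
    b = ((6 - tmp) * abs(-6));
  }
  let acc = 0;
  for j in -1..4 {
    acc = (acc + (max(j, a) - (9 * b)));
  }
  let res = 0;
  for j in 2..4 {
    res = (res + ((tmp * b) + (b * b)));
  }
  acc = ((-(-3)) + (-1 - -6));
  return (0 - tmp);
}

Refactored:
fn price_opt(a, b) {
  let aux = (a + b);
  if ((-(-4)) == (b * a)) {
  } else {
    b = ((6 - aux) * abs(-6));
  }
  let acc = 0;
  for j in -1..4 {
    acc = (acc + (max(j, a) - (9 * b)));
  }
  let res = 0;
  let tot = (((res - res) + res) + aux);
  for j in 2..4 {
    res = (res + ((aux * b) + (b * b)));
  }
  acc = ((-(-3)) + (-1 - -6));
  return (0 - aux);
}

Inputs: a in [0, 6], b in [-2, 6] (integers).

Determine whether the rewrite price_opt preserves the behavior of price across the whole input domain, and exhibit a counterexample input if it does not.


Consider the input a=1, b=4.
price: tmp := 5 | ((b * a) == (-(-4))): true | tmp := 1 | acc := 0 | iter j=-1: | acc := -35 | iter j=0: | acc := -70 | iter j=1: | acc := -105 | iter j=2: | acc := -139 | iter j=3: | acc := -172 | res := 0 | iter j=2: | res := 20 | iter j=3: | res := 40 | acc := 8 | result -1
price_opt: aux := 5 | ((-(-4)) == (b * a)): true | acc := 0 | iter j=-1: | acc := -35 | iter j=0: | acc := -70 | iter j=1: | acc := -105 | iter j=2: | acc := -139 | iter j=3: | acc := -172 | res := 0 | tot := 5 | iter j=2: | res := 36 | iter j=3: | res := 72 | acc := 8 | result -5
-1 != -5, so the rewrite changes behavior.
verdict: not equivalent; witness: a=1, b=4


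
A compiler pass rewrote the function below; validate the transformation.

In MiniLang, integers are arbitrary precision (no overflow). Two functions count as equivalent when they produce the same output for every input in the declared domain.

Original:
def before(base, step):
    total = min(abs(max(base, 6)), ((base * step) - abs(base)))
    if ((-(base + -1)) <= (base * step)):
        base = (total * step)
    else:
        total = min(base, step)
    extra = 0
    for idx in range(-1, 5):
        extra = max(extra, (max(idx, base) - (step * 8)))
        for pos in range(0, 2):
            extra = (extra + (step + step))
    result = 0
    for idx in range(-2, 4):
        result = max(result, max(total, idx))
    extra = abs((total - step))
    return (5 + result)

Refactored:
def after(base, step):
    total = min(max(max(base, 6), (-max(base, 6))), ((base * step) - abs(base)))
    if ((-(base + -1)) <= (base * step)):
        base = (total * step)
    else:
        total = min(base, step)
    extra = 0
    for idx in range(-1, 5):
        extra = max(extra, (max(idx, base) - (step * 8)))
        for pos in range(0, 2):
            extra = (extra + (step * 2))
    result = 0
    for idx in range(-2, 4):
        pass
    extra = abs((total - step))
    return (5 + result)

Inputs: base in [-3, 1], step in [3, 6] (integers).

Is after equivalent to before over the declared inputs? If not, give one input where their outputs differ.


Evaluate both at base=-3, step=3.
before: total := -12 | ((-(base + -1)) <= (base * step)): false | total := -3 | extra := 0 | iter idx=-1: | extra := 0 | iter pos=0: | extra := 6 | iter pos=1: | extra := 12 | iter idx=0: | extra := 12 | iter pos=0: | extra := 18 | iter pos=1: | extra := 24 | iter idx=1: | extra := 24 | iter pos=0: | extra := 30 | iter pos=1: | extra := 36 | iter idx=2: | extra := 36 | iter pos=0: | extra := 42 | iter pos=1: | extra := 48 | iter idx=3: | extra := 48 | iter pos=0: | extra := 54 | iter pos=1: | extra := 60 | iter idx=4: | extra := 60 | iter pos=0: | extra := 66 | iter pos=1: | extra := 72 | result := 0 | iter idx=-2: | result := 0 | iter idx=-1: | result := 0 | iter idx=0: | result := 0 | iter idx=1: | result := 1 | iter idx=2: | result := 2 | iter idx=3: | result := 3 | extra := 6 | result 8
after: total := -12 | ((-(base + -1)) <= (base * step)): false | total := -3 | extra := 0 | iter idx=-1: | extra := 0 | iter pos=0: | extra := 6 | iter pos=1: | extra := 12 | iter idx=0: | extra := 12 | iter pos=0: | extra := 18 | iter pos=1: | extra := 24 | iter idx=1: | extra := 24 | iter pos=0: | extra := 30 | iter pos=1: | extra := 36 | iter idx=2: | extra := 36 | iter pos=0: | extra := 42 | iter pos=1: | extra := 48 | iter idx=3: | extra := 48 | iter pos=0: | extra := 54 | iter pos=1: | extra := 60 | iter idx=4: | extra := 60 | iter pos=0: | extra := 66 | iter pos=1: | extra := 72 | result := 0 | iter idx=-2: | iter idx=-1: | iter idx=0: | iter idx=1: | iter idx=2: | iter idx=3: | extra := 6 | result 5
8 != 5, so the rewrite changes behavior.
verdict: not equivalent; witness: base=-3, step=3


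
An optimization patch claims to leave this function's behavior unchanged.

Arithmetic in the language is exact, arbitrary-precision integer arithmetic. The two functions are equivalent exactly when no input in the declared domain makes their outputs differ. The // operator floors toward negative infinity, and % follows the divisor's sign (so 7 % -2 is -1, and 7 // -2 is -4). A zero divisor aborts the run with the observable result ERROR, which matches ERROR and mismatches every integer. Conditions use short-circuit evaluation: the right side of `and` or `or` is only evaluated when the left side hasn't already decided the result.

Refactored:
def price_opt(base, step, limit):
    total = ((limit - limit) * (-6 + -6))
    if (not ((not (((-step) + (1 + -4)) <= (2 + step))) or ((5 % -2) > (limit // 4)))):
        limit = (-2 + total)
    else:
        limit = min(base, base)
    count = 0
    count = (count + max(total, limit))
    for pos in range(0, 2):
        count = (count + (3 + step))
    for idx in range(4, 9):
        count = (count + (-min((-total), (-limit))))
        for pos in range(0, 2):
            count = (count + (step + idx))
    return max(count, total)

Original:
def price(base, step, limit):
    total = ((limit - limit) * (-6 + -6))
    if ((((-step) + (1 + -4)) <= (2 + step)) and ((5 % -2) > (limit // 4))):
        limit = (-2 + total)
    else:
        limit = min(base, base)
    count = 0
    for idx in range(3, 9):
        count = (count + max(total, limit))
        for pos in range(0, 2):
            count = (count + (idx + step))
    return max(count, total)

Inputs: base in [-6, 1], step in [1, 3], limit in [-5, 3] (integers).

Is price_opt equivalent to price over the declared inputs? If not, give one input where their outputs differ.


Try base=1, step=1, limit=-5.
price: total becomes 0; next ((((-step) + (1 + -4)) <= (2 + step)) and ((5 % -2) > (limit // 4))) evaluates to true; next limit becomes -2; next count becomes 0; next at idx=3:; next count becomes 0; next at pos=0:; next count becomes 4; next at pos=1:; next count becomes 8; next at idx=4:; next count becomes 8; next at pos=0:; next count becomes 13; next at pos=1:; next count becomes 18; next at idx=5:; next count becomes 18; next at pos=0:; next count becomes 24; next at pos=1:; next count becomes 30; next at idx=6:; next count becomes 30; next at pos=0:; next count becomes 37; next at pos=1:; next count becomes 44; next at idx=7:; next count becomes 44; next at pos=0:; next count becomes 52; next at pos=1:; next count becomes 60; next at idx=8:; next count becomes 60; next at pos=0:; next count becomes 69; next at pos=1:; next count becomes 78; next final value 78
price_opt: total becomes 0; next (not ((not (((-step) + (1 + -4)) <= (2 + step))) or ((5 % -2) > (limit // 4)))) evaluates to false; next limit becomes 1; next count becomes 0; next count becomes 1; next at pos=0:; next count becomes 5; next at pos=1:; next count becomes 9; next at idx=4:; next count becomes 10; next at pos=0:; next count becomes 15; next at pos=1:; next count becomes 20; next at idx=5:; next count becomes 21; next at pos=0:; next count becomes 27; next at pos=1:; next count becomes 33; next at idx=6:; next count becomes 34; next at pos=0:; next count becomes 41; next at pos=1:; next count becomes 48; next at idx=7:; next count becomes 49; next at pos=0:; next count becomes 57; next at pos=1:; next count becomes 65; next at idx=8:; next count becomes 66; next at pos=0:; next count becomes 75; next at pos=1:; next count becomes 84; next final value 84
78 and 84 differ, so these are not the same function on this domain.
verdict: not equivalent; witness: base=1, step=1, limit=-5


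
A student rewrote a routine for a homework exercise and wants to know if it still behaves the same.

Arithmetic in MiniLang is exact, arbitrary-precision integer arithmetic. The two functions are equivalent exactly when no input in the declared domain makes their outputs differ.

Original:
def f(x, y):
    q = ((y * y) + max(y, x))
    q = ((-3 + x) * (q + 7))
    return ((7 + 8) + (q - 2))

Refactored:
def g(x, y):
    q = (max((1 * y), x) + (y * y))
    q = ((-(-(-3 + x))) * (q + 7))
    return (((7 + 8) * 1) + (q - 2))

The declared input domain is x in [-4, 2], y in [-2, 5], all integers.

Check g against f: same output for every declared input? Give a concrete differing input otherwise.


Although constant usage differs; also arithmetic usage differs, 56/56 inputs agree.
verdict: equivalent


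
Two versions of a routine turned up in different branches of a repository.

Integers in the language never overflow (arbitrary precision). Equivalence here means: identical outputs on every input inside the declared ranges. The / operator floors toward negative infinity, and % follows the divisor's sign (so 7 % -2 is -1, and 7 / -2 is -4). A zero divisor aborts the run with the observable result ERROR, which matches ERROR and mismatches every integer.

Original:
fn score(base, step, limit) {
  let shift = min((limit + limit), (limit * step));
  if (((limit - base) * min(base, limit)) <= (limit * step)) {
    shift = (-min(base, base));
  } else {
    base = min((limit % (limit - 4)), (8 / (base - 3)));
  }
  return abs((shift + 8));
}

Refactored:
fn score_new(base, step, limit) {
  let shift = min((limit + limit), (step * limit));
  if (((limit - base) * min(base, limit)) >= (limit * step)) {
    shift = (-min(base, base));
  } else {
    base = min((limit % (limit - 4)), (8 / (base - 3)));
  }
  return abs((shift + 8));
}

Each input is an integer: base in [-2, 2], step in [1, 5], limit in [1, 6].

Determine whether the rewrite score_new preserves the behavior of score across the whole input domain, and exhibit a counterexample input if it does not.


These are not equivalent — on base=-2, step=1, limit=1 the outputs split (10 vs 9).
score: shift becomes 1; next (((limit - base) * min(base, limit)) <= (limit * step)) evaluates to true; next shift becomes 2; next final value 10
score_new: shift becomes 1; next (((limit - base) * min(base, limit)) >= (limit * step)) evaluates to false; next base becomes -2; next final value 9
verdict: not equivalent; witness: base=-2, step=1, limit=1


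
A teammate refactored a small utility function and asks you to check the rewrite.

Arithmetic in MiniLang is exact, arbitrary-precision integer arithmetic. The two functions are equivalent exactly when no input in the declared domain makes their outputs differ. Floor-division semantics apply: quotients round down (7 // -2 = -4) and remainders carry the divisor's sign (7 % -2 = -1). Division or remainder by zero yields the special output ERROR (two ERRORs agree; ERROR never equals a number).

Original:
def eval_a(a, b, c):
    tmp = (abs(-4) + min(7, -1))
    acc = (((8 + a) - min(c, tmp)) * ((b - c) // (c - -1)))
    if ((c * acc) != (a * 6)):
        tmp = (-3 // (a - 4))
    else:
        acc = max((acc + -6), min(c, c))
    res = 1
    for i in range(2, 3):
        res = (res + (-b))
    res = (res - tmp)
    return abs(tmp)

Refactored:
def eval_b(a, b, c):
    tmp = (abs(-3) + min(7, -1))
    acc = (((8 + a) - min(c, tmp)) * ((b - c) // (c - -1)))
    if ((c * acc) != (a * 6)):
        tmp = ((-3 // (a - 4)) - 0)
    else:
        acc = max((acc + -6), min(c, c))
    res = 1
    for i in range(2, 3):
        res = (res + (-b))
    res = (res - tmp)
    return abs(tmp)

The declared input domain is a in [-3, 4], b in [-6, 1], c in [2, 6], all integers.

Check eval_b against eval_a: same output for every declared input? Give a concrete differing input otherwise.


The rewrite breaks on a=-3, b=-6, c=2, where the results are 3 and 2.
eval_a: tmp := 3 | acc := -9 | ((c * acc) != (a * 6)): false | acc := 2 | res := 1 | iter i=2: | res := 7 | res := 4 | result 3
eval_b: tmp := 2 | acc := -9 | ((c * acc) != (a * 6)): false | acc := 2 | res := 1 | iter i=2: | res := 7 | res := 5 | result 2
verdict: not equivalent; witness: a=-3, b=-6, c=2


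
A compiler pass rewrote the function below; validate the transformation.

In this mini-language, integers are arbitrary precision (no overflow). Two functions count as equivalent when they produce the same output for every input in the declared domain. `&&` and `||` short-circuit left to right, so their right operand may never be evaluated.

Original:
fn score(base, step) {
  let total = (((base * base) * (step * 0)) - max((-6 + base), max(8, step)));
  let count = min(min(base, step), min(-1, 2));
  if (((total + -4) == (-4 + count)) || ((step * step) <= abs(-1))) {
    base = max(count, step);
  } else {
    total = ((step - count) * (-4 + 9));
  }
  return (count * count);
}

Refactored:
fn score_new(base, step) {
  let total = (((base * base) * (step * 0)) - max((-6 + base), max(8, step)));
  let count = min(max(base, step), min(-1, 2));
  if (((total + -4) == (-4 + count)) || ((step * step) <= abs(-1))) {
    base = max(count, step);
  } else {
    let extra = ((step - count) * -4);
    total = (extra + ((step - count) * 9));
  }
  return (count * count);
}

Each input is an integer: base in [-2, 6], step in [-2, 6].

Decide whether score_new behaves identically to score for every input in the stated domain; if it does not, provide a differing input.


There is a counterexample at base=-2, step=-1: 4 on one side, 1 on the other.
score: total := -8 | count := -2 | (((total + -4) == (-4 + count)) || ((step * step) <= abs(-1))): true | base := -1 | result 4
score_new: total := -8 | count := -1 | (((total + -4) == (-4 + count)) || ((step * step) <= abs(-1))): true | base := -1 | result 1
verdict: not equivalent; witness: base=-2, step=-1


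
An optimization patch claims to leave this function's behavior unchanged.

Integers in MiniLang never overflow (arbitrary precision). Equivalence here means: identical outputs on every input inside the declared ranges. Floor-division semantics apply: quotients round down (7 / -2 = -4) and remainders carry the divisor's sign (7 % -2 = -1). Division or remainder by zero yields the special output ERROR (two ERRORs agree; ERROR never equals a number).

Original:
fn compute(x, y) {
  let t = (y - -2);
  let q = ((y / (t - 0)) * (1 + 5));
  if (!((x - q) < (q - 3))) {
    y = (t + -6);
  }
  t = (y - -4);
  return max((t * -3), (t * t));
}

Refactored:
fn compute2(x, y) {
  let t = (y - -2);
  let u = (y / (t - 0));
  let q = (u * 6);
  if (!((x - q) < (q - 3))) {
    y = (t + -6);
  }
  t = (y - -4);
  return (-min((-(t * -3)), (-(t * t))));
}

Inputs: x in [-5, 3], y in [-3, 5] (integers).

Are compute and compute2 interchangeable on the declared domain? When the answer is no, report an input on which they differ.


Side by side, the visible changes include: min/max/abs usage differs, and statement counts differ, and local variable names differ, and arithmetic usage differs, and constant usage differs.
Tracing x=0, y=0: compute: t := 2 | q := 0 | (!((x - q) < (q - 3))): true | y := -4 | t := 0 | result 0 | compute2: t := 2 | u := 0 | q := 0 | (!((x - q) < (q - 3))): true | y := -4 | t := 0 | result 0 — matching result 0.
Sweeping the whole domain (81 inputs) finds no disagreement.
verdict: equivalent


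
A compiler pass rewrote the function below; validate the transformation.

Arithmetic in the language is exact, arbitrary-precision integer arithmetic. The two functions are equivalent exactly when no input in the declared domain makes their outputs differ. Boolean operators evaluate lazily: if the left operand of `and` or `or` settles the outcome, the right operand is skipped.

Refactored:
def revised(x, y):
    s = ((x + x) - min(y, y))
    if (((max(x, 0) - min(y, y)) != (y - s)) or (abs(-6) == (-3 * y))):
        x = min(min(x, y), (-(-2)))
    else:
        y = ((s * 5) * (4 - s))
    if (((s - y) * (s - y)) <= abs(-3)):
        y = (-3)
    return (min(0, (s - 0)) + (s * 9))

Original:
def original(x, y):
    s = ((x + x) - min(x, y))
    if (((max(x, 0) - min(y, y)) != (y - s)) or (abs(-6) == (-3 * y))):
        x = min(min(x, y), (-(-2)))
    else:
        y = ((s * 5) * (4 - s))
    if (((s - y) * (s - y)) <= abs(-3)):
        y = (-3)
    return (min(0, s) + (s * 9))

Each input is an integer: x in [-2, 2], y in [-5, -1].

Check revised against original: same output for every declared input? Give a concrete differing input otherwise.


There is a counterexample at x=-2, y=-1: -20 on one side, -30 on the other.
original: s = -2; (((max(x, 0) - min(y, y)) != (y - s)) or (abs(-6) == (-3 * y))) -> false; y = -60; (((s - y) * (s - y)) <= abs(-3)) -> false; return -20
revised: s = -3; (((max(x, 0) - min(y, y)) != (y - s)) or (abs(-6) == (-3 * y))) -> true; x = -2; (((s - y) * (s - y)) <= abs(-3)) -> false; return -30
verdict: not equivalent; witness: x=-2, y=-1


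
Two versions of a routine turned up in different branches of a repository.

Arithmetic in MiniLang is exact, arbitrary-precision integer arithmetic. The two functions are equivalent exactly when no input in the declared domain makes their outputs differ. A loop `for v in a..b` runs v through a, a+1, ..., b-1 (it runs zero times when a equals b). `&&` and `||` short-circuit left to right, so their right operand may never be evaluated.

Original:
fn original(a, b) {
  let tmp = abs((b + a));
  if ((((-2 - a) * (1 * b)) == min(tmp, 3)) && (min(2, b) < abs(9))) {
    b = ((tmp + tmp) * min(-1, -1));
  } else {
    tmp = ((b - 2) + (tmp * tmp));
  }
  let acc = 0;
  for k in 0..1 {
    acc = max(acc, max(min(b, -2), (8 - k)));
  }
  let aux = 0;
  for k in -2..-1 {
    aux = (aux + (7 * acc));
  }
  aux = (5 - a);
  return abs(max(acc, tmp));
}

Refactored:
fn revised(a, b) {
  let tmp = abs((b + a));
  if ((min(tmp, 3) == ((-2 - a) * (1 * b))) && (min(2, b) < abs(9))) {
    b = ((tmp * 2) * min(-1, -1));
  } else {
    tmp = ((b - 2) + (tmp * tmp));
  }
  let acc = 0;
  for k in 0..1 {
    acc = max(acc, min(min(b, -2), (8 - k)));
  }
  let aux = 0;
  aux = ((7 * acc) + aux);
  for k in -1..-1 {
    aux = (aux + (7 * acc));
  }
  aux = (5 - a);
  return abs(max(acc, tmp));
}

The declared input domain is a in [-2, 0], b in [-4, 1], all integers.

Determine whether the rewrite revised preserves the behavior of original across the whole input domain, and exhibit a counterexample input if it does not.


The rewrite breaks on a=-2, b=-1, where the results are 8 and 6.
original: tmp=3, then ((((-2 - a) * (1 * b)) == min(tmp, 3)) && (min(2, b) < abs(9))) is false, then tmp=6, then acc=0, then (k=0), then acc=8, then aux=0, then (k=-2), then aux=56, then aux=7, then returns 8
revised: tmp=3, then ((min(tmp, 3) == ((-2 - a) * (1 * b))) && (min(2, b) < abs(9))) is false, then tmp=6, then acc=0, then (k=0), then acc=0, then aux=0, then aux=0, then the loop over k runs zero times, then aux=7, then returns 6
verdict: not equivalent; witness: a=-2, b=-1


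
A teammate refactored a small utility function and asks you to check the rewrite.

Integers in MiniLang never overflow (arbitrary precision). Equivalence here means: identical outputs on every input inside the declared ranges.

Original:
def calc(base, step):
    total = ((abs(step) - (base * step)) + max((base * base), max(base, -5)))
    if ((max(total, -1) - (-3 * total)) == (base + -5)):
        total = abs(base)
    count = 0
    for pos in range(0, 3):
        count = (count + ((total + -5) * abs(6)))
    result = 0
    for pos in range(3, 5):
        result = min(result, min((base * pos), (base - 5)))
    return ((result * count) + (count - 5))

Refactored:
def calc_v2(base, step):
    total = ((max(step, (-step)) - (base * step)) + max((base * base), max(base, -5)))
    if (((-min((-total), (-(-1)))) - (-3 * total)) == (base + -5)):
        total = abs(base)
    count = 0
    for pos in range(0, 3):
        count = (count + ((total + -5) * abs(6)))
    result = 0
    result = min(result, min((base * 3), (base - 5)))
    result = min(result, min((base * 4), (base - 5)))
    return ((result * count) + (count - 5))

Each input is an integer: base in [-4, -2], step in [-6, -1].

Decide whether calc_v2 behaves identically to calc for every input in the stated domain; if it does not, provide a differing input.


Behavior is preserved: although min/max/abs usage differs, arithmetic usage differs, loop structure differs, constant usage differs, the outputs never diverge.
Spot check at base=-2, step=-3 — calc: total=1, then ((max(total, -1) - (-3 * total)) == (base + -5)) is false, then count=0, then (pos=0), then count=-24, then (pos=1), then count=-48, then (pos=2), then count=-72, then result=0, then (pos=3), then result=-7, then (pos=4), then result=-8, then returns 499. calc_v2: total=1, then (((-min((-total), (-(-1)))) - (-3 * total)) == (base + -5)) is false, then count=0, then (pos=0), then count=-24, then (pos=1), then count=-48, then (pos=2), then count=-72, then result=0, then result=-7, then result=-8, then returns 499. Both give 499.
Across all 18 domain points the two functions coincide.
verdict: equivalent
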